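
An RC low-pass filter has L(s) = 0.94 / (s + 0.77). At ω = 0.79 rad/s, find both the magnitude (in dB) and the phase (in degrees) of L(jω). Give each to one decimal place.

|j0.79 + 0.77| = √(0.79² + 0.77²) = 1.103
|L(j0.79)| = 0.94 / 1.103 = 0.85208
20 log₁₀(0.85208) = -1.39 dB
∠(j0.79 + 0.77) = arctan(0.79/0.77) = 45.73°
∠L(j0.79) = −45.73° = -45.73°

|L| = -1.4 dB, ∠L = -45.7°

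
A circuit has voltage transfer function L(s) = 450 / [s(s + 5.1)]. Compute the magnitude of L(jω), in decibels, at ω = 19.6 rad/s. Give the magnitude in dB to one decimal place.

|j19.6 + 5.1| = √(19.6² + 5.1²) = 20.25
|j19.6| = 19.6
|L(j19.6)| = 450 / (20.25 × 19.6) = 1.1336
20 log₁₀(1.1336) = 1.09 dB

1.1 dB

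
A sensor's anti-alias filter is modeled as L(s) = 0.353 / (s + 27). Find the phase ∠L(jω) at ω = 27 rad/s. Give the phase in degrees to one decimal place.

-45.0°

∠(j27 + 27) = arctan(27/27) = 45.00°
∠L(j27) = −45.00° = -45.00°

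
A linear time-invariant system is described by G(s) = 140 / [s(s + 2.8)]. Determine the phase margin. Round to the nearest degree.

13°

Gain crossover: |G(jω)| = 1 at ω ≈ 11.7 rad/s.
∠G(j11.7) = −90° − arctan(11.7/2.8) ≈ -166.51°
PM = 180° + (-166.51°) = 13.49°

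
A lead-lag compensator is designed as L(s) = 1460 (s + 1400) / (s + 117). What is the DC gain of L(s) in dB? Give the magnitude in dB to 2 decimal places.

84.85 dB

L(0) = 1460 × 1400 / 117 = 17470
20 log₁₀(17470) = 84.846 dB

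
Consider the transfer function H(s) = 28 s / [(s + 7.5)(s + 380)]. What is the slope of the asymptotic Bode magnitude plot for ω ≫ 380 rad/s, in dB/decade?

-20 dB/decade

With 1 zero and 2 poles, the high-frequency asymptotic slope is 20 × (1 − 2) = -20 dB/decade.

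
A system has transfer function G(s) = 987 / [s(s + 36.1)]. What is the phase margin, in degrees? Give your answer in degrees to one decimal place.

57.4 deg

Gain crossover: |G(jω)| = 1 at ω ≈ 23 rad s⁻¹.
∠G(j23) = −90° − arctan(23/36.1) ≈ -122.55°
PM = 180° + (-122.55°) = 57.45°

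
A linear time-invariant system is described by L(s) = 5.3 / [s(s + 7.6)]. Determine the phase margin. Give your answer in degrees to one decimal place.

84.8°

Gain crossover: |L(jω)| = 1 at ω ≈ 0.694 rad/sec.
∠L(j0.694) = −90° − arctan(0.694/7.6) ≈ -95.22°
PM = 180° + (-95.22°) = 84.78°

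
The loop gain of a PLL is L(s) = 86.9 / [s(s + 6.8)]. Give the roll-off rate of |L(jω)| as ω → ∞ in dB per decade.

With 0 zeros and 2 poles, the high-frequency asymptotic slope is 20 × (0 − 2) = -40 dB/decade.

-40 dB/decade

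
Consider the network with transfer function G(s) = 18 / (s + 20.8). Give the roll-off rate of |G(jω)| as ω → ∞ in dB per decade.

-20 dB/decade

With 0 zeros and 1 pole, the high-frequency asymptotic slope is 20 × (0 − 1) = -20 dB/decade.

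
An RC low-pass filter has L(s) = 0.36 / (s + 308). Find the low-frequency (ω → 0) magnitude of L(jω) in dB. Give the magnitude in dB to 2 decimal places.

L(0) = 0.36 / 308 = 0.0011688
20 log₁₀(0.0011688) = -58.645 dB

-58.64 dB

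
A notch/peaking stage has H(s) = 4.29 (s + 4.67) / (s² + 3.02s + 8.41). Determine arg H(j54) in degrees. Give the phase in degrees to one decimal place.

∠(j54 + 4.67) = arctan(54/4.67) = 85.06°
∠[(j54)² + 3.02(j54) + 8.41] = ∠[-2907.6 + j163.08] = 176.79°
∠H(j54) = 85.06° − 176.79° = -91.73°

-91.7°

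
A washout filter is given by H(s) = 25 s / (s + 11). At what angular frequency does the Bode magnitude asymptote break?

The single real pole at s = −11 gives a corner at ω = 11 rad/sec.

11 rad/sec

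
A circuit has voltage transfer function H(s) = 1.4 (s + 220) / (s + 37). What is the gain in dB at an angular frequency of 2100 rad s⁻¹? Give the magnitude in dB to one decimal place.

3.0 dB

|j2100 + 220| = √(2100² + 220²) = 2111
|j2100 + 37| = √(2100² + 37²) = 2100
|H(j2100)| = 1.4 × 2111 / 2100 = 1.4074
20 log₁₀(1.4074) = 2.97 dB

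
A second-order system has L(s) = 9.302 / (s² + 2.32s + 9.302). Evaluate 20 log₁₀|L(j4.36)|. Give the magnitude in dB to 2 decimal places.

|(j4.36)² + 2.32(j4.36) + 9.302| = |-9.7076 + j10.115| = 14.02
|L(j4.36)| = 9.302 / 14.02 = 0.66349
20 log₁₀(0.66349) = -3.563 dB

-3.56 dB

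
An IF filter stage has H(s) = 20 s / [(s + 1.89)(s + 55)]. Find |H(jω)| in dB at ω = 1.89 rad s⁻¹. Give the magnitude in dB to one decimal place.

|j1.89| = 1.89
|j1.89 + 1.89| = √(1.89² + 1.89²) = 2.673
|j1.89 + 55| = √(1.89² + 55²) = 55.03
|H(j1.89)| = 20 × 1.89 / (2.673 × 55.03) = 0.25698
20 log₁₀(0.25698) = -11.80 dB

-11.8 dB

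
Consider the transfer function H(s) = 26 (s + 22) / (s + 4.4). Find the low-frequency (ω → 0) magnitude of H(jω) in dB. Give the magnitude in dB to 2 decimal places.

H(0) = 26 × 22 / 4.4 = 130
20 log₁₀(130) = 42.279 dB

42.28 dB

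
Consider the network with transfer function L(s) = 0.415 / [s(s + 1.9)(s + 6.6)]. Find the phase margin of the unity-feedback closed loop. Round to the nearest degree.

Gain crossover: |L(jω)| = 1 at ω ≈ 0.0331 rad/s.
∠L(j0.0331) = −90° − arctan(0.0331/1.9) − arctan(0.0331/6.6) ≈ -91.28°
PM = 180° + (-91.28°) = 88.72°

89 deg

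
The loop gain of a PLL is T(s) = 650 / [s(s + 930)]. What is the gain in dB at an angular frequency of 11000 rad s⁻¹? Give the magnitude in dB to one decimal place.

-105.4 dB

|j11000 + 930| = √(11000² + 930²) = 1.104e+04
|j11000| = 1.1e+04
|T(j11000)| = 650 / (1.104e+04 × 1.1e+04) = 5.3528e-06
20 log₁₀(5.3528e-06) = -105.43 dB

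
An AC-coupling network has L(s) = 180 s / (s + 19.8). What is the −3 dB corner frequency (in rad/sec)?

19.8 rad/sec

For a single-pole high-pass, the −3 dB point is at the pole: ω = 19.8 rad/sec.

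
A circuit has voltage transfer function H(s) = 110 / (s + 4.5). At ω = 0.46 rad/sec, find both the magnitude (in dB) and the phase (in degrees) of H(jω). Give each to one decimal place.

|H| = 27.7 dB, ∠H = -5.8°

|j0.46 + 4.5| = √(0.46² + 4.5²) = 4.523
|H(j0.46)| = 110 / 4.523 = 24.318
20 log₁₀(24.318) = 27.72 dB
∠(j0.46 + 4.5) = arctan(0.46/4.5) = 5.84°
∠H(j0.46) = −5.84° = -5.84°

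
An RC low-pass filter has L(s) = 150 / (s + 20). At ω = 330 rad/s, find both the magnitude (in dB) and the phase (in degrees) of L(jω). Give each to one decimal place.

|L| = -6.9 dB, ∠L = -86.5°

|j330 + 20| = √(330² + 20²) = 330.6
|L(j330)| = 150 / 330.6 = 0.45371
20 log₁₀(0.45371) = -6.86 dB
∠(j330 + 20) = arctan(330/20) = 86.53°
∠L(j330) = −86.53° = -86.53°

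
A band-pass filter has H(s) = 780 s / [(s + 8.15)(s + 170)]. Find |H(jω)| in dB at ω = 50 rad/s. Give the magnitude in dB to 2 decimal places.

|j50| = 50
|j50 + 8.15| = √(50² + 8.15²) = 50.66
|j50 + 170| = √(50² + 170²) = 177.2
|H(j50)| = 780 × 50 / (50.66 × 177.2) = 4.3445
20 log₁₀(4.3445) = 12.759 dB

12.76 dB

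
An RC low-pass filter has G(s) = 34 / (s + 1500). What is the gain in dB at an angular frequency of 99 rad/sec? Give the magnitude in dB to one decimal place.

-32.9 dB

|j99 + 1500| = √(99² + 1500²) = 1503
|G(j99)| = 34 / 1503 = 0.022617
20 log₁₀(0.022617) = -32.91 dB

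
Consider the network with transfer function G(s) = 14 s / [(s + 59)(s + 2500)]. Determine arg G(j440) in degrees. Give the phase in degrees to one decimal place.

-2.3 deg

∠(j440) = 90.00°
∠(j440 + 59) = arctan(440/59) = 82.36°
∠(j440 + 2500) = arctan(440/2500) = 9.98°
∠G(j440) = 90.00° − (82.36° + 9.98°) = -2.34°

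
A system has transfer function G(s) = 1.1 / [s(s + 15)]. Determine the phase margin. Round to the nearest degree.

Gain crossover: |G(jω)| = 1 at ω ≈ 0.0733 rad/s.
∠G(j0.0733) = −90° − arctan(0.0733/15) ≈ -90.28°
PM = 180° + (-90.28°) = 89.72°

90°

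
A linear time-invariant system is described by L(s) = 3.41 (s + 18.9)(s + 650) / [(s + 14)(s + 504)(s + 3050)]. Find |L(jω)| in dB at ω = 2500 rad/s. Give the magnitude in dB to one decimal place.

-61.2 dB

|j2500 + 18.9| = √(2500² + 18.9²) = 2500
|j2500 + 650| = √(2500² + 650²) = 2583
|j2500 + 14| = √(2500² + 14²) = 2500
|j2500 + 504| = √(2500² + 504²) = 2550
|j2500 + 3050| = √(2500² + 3050²) = 3944
|L(j2500)| = 3.41 × 2500 × 2583 / (2500 × 2550 × 3944) = 0.00087582
20 log₁₀(0.00087582) = -61.15 dB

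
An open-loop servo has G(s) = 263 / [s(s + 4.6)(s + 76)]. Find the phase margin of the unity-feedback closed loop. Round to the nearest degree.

Gain crossover: |G(jω)| = 1 at ω ≈ 0.743 rad/sec.
∠G(j0.743) = −90° − arctan(0.743/4.6) − arctan(0.743/76) ≈ -99.73°
PM = 180° + (-99.73°) = 80.27°

80°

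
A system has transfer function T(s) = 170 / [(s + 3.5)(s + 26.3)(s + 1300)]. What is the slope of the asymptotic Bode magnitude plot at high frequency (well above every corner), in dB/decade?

-60 dB/decade

With 0 zeros and 3 poles, the high-frequency asymptotic slope is 20 × (0 − 3) = -60 dB/decade.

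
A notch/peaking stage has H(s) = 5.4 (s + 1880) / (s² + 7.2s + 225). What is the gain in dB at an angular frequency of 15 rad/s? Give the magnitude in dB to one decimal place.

39.5 dB

|j15 + 1880| = √(15² + 1880²) = 1880
|(j15)² + 7.2(j15) + 225| = |0 + j108| = 108
|H(j15)| = 5.4 × 1880 / 108 = 94.003
20 log₁₀(94.003) = 39.46 dB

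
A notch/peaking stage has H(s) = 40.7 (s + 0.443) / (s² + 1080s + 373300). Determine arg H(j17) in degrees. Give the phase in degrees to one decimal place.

∠(j17 + 0.443) = arctan(17/0.443) = 88.51°
∠[(j17)² + 1080(j17) + 373300] = ∠[3.7301e+05 + j18360] = 2.82°
∠H(j17) = 88.51° − 2.82° = 85.69°

85.7°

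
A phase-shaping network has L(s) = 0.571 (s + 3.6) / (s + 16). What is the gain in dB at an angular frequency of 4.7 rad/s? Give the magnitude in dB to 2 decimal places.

|j4.7 + 3.6| = √(4.7² + 3.6²) = 5.92
|j4.7 + 16| = √(4.7² + 16²) = 16.68
|L(j4.7)| = 0.571 × 5.92 / 16.68 = 0.20272
20 log₁₀(0.20272) = -13.862 dB

-13.86 dB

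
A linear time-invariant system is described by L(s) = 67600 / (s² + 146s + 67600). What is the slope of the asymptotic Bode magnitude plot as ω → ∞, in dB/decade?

With 0 zeros and 2 poles, the high-frequency asymptotic slope is 20 × (0 − 2) = -40 dB/decade.

-40 dB/decade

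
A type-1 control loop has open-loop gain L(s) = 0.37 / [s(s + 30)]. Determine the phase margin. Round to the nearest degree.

90°

Gain crossover: |L(jω)| = 1 at ω ≈ 0.0123 rad/s.
∠L(j0.0123) = −90° − arctan(0.0123/30) ≈ -90.02°
PM = 180° + (-90.02°) = 89.98°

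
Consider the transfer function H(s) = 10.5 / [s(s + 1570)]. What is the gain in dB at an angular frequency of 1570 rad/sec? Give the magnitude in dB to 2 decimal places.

|j1570 + 1570| = √(1570² + 1570²) = 2220
|j1570| = 1570
|H(j1570)| = 10.5 / (2220 × 1570) = 3.0121e-06
20 log₁₀(3.0121e-06) = -110.423 dB

-110.42 dB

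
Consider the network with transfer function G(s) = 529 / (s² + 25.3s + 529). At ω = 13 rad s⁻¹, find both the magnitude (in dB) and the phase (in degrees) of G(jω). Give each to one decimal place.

|(j13)² + 25.3(j13) + 529| = |360 + j328.9| = 487.6
|G(j13)| = 529 / 487.6 = 1.0849
20 log₁₀(1.0849) = 0.71 dB
∠[(j13)² + 25.3(j13) + 529] = ∠[360 + j328.9] = 42.42°
∠G(j13) = −42.42° = -42.42°

|G| = 0.7 dB, ∠G = -42.4 deg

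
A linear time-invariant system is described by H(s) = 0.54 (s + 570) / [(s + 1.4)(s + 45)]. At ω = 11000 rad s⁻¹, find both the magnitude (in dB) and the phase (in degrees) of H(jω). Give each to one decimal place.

|H| = -86.2 dB, ∠H = -92.7 deg

|j11000 + 570| = √(11000² + 570²) = 1.101e+04
|j11000 + 1.4| = √(11000² + 1.4²) = 1.1e+04
|j11000 + 45| = √(11000² + 45²) = 1.1e+04
|H(j11000)| = 0.54 × 1.101e+04 / (1.1e+04 × 1.1e+04) = 4.9156e-05
20 log₁₀(4.9156e-05) = -86.17 dB
∠(j11000 + 570) = arctan(11000/570) = 87.03°
∠(j11000 + 1.4) = arctan(11000/1.4) = 89.99°
∠(j11000 + 45) = arctan(11000/45) = 89.77°
∠H(j11000) = 87.03° − (89.99° + 89.77°) = -92.72°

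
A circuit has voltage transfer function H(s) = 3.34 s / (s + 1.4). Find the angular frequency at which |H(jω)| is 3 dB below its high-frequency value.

1.4 rad/sec

For a single-pole high-pass, the −3 dB point is at the pole: ω = 1.4 rad/sec.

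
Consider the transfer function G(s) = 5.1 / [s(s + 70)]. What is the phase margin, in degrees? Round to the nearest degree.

Gain crossover: |G(jω)| = 1 at ω ≈ 0.0729 rad/s.
∠G(j0.0729) = −90° − arctan(0.0729/70) ≈ -90.06°
PM = 180° + (-90.06°) = 89.94°

90°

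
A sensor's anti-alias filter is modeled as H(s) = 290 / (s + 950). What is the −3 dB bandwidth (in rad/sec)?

For a single-pole low-pass, the −3 dB point is at the pole: ω = 950 rad/sec.

950 rad/sec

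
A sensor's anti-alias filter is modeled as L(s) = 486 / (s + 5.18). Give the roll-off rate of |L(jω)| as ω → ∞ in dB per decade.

With 0 zeros and 1 pole, the high-frequency asymptotic slope is 20 × (0 − 1) = -20 dB/decade.

-20 dB/decade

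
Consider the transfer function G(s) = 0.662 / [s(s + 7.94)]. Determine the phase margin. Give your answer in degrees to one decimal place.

Gain crossover: |G(jω)| = 1 at ω ≈ 0.0834 rad/s.
∠G(j0.0834) = −90° − arctan(0.0834/7.94) ≈ -90.60°
PM = 180° + (-90.60°) = 89.40°

89.4 deg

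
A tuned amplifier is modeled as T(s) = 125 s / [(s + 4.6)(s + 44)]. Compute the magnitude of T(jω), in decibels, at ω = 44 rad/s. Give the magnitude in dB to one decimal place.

6.0 dB

|j44| = 44
|j44 + 4.6| = √(44² + 4.6²) = 44.24
|j44 + 44| = √(44² + 44²) = 62.23
|T(j44)| = 125 × 44 / (44.24 × 62.23) = 1.9979
20 log₁₀(1.9979) = 6.01 dB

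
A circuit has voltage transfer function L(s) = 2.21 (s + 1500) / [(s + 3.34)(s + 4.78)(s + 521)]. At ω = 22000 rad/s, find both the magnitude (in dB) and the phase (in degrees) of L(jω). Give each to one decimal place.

|j22000 + 1500| = √(22000² + 1500²) = 2.205e+04
|j22000 + 3.34| = √(22000² + 3.34²) = 2.2e+04
|j22000 + 4.78| = √(22000² + 4.78²) = 2.2e+04
|j22000 + 521| = √(22000² + 521²) = 2.201e+04
|L(j22000)| = 2.21 × 2.205e+04 / (2.2e+04 × 2.2e+04 × 2.201e+04) = 4.5754e-09
20 log₁₀(4.5754e-09) = -166.79 dB
∠(j22000 + 1500) = arctan(22000/1500) = 86.10°
∠(j22000 + 3.34) = arctan(22000/3.34) = 89.99°
∠(j22000 + 4.78) = arctan(22000/4.78) = 89.99°
∠(j22000 + 521) = arctan(22000/521) = 88.64°
∠L(j22000) = 86.10° − (89.99° + 89.99° + 88.64°) = -182.52°

|L| = -166.8 dB, ∠L = -182.5 deg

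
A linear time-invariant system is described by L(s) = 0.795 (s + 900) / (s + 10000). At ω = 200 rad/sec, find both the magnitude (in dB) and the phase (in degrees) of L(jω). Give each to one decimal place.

|L| = -22.7 dB, ∠L = 11.4°

|j200 + 900| = √(200² + 900²) = 922
|j200 + 10000| = √(200² + 10000²) = 1e+04
|L(j200)| = 0.795 × 922 / 1e+04 = 0.073281
20 log₁₀(0.073281) = -22.70 dB
∠(j200 + 900) = arctan(200/900) = 12.53°
∠(j200 + 10000) = arctan(200/10000) = 1.15°
∠L(j200) = 12.53° − 1.15° = 11.38°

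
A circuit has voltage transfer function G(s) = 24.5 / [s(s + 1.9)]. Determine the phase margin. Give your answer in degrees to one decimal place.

Gain crossover: |G(jω)| = 1 at ω ≈ 4.77 rad/sec.
∠G(j4.77) = −90° − arctan(4.77/1.9) ≈ -158.29°
PM = 180° + (-158.29°) = 21.71°

21.7°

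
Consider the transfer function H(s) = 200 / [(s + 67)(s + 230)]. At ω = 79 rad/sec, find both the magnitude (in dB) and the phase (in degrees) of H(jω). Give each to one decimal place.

|H| = -42.0 dB, ∠H = -68.7°

|j79 + 67| = √(79² + 67²) = 103.6
|j79 + 230| = √(79² + 230²) = 243.2
|H(j79)| = 200 / (103.6 × 243.2) = 0.0079394
20 log₁₀(0.0079394) = -42.00 dB
∠(j79 + 67) = arctan(79/67) = 49.70°
∠(j79 + 230) = arctan(79/230) = 18.96°
∠H(j79) = − (49.70° + 18.96°) = -68.66°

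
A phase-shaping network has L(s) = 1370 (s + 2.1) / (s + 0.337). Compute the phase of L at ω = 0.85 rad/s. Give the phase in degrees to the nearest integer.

∠(j0.85 + 2.1) = arctan(0.85/2.1) = 22.04°
∠(j0.85 + 0.337) = arctan(0.85/0.337) = 68.37°
∠L(j0.85) = 22.04° − 68.37° = -46.34°

-46°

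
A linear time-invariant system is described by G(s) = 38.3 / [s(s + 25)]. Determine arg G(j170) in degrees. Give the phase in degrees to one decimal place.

-171.6°

∠(j170 + 25) = arctan(170/25) = 81.63°
∠(j170) = 90.00°
∠G(j170) = − (81.63° + 90.00°) = -171.63°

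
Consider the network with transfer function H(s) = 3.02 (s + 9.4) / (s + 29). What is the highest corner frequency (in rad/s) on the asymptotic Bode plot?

Break frequencies occur at each pole and zero magnitude: 9.4 rad/s, 29 rad/s.
The highest is 29 rad/s.

29 rad/s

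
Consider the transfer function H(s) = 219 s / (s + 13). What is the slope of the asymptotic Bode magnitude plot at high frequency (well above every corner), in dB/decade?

0 dB/decade

With 1 zero and 1 pole, the high-frequency asymptotic slope is 20 × (1 − 1) = 0 dB/decade.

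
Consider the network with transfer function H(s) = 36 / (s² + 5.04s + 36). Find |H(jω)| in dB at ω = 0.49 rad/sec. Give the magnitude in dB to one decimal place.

0.0 dB

|(j0.49)² + 5.04(j0.49) + 36| = |35.76 + j2.4696| = 35.85
|H(j0.49)| = 36 / 35.85 = 1.0043
20 log₁₀(1.0043) = 0.04 dB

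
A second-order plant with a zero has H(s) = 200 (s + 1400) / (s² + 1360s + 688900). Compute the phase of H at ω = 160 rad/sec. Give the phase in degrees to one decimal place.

∠(j160 + 1400) = arctan(160/1400) = 6.52°
∠[(j160)² + 1360(j160) + 688900] = ∠[6.633e+05 + j2.176e+05] = 18.16°
∠H(j160) = 6.52° − 18.16° = -11.64°

-11.6°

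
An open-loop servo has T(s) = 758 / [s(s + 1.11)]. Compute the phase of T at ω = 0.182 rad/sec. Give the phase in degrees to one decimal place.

∠(j0.182 + 1.11) = arctan(0.182/1.11) = 9.31°
∠(j0.182) = 90.00°
∠T(j0.182) = − (9.31° + 90.00°) = -99.31°

-99.3 deg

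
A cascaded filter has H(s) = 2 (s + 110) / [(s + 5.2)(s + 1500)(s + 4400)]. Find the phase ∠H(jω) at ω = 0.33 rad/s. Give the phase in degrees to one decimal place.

-3.5°

∠(j0.33 + 110) = arctan(0.33/110) = 0.17°
∠(j0.33 + 5.2) = arctan(0.33/5.2) = 3.63°
∠(j0.33 + 1500) = arctan(0.33/1500) = 0.01°
∠(j0.33 + 4400) = arctan(0.33/4400) = 0.00°
∠H(j0.33) = 0.17° − (3.63° + 0.01° + 0.00°) = -3.48°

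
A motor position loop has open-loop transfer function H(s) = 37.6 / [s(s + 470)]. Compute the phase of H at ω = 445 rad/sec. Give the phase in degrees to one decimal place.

∠(j445 + 470) = arctan(445/470) = 43.43°
∠(j445) = 90.00°
∠H(j445) = − (43.43° + 90.00°) = -133.43°

-133.4 deg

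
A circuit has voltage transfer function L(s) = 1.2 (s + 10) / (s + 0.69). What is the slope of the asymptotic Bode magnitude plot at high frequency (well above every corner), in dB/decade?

With 1 zero and 1 pole, the high-frequency asymptotic slope is 20 × (1 − 1) = 0 dB/decade.

0 dB/decade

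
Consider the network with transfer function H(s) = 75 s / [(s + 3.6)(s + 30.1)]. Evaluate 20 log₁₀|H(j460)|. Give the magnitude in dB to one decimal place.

-15.8 dB

|j460| = 460
|j460 + 3.6| = √(460² + 3.6²) = 460
|j460 + 30.1| = √(460² + 30.1²) = 461
|H(j460)| = 75 × 460 / (460 × 461) = 0.16269
20 log₁₀(0.16269) = -15.77 dB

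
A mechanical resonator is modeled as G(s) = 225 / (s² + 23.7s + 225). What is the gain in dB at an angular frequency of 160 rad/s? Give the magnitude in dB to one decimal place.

|(j160)² + 23.7(j160) + 225| = |-25375 + j3792| = 2.566e+04
|G(j160)| = 225 / 2.566e+04 = 0.0087696
20 log₁₀(0.0087696) = -41.14 dB

-41.1 dB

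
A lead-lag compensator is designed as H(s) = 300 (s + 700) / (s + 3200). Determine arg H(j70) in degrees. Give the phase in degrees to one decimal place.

4.5°

∠(j70 + 700) = arctan(70/700) = 5.71°
∠(j70 + 3200) = arctan(70/3200) = 1.25°
∠H(j70) = 5.71° − 1.25° = 4.46°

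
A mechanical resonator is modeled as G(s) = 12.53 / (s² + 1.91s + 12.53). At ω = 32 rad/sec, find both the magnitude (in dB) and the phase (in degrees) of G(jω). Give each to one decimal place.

|(j32)² + 1.91(j32) + 12.53| = |-1011.5 + j61.12| = 1013
|G(j32)| = 12.53 / 1013 = 0.012365
20 log₁₀(0.012365) = -38.16 dB
∠[(j32)² + 1.91(j32) + 12.53] = ∠[-1011.5 + j61.12] = 176.54°
∠G(j32) = −176.54° = -176.54°

|G| = -38.2 dB, ∠G = -176.5°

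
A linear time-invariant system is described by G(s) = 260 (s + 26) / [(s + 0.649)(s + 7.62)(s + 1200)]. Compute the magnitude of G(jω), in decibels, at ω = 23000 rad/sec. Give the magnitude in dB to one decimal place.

|j23000 + 26| = √(23000² + 26²) = 2.3e+04
|j23000 + 0.649| = √(23000² + 0.649²) = 2.3e+04
|j23000 + 7.62| = √(23000² + 7.62²) = 2.3e+04
|j23000 + 1200| = √(23000² + 1200²) = 2.303e+04
|G(j23000)| = 260 × 2.3e+04 / (2.3e+04 × 2.3e+04 × 2.303e+04) = 4.9083e-07
20 log₁₀(4.9083e-07) = -126.18 dB

-126.2 dB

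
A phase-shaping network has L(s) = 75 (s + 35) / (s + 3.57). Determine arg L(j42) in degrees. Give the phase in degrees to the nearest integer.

∠(j42 + 35) = arctan(42/35) = 50.19°
∠(j42 + 3.57) = arctan(42/3.57) = 85.14°
∠L(j42) = 50.19° − 85.14° = -34.95°

-35°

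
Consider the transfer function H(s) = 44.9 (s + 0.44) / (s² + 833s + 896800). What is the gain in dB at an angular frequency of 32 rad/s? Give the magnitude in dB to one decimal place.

|j32 + 0.44| = √(32² + 0.44²) = 32
|(j32)² + 833(j32) + 896800| = |8.9578e+05 + j26656| = 8.962e+05
|H(j32)| = 44.9 × 32 / 8.962e+05 = 0.0016034
20 log₁₀(0.0016034) = -55.90 dB

-55.9 dB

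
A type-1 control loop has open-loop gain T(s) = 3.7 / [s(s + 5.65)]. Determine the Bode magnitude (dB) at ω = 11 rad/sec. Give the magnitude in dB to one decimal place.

-31.3 dB

|j11 + 5.65| = √(11² + 5.65²) = 12.37
|j11| = 11
|T(j11)| = 3.7 / (12.37 × 11) = 0.0272
20 log₁₀(0.0272) = -31.31 dB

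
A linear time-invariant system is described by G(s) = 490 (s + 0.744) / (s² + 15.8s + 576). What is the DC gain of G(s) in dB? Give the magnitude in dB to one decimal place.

-4.0 dB

G(0) = 490 × 0.744 / 576 = 0.63292
20 log₁₀(0.63292) = -3.97 dB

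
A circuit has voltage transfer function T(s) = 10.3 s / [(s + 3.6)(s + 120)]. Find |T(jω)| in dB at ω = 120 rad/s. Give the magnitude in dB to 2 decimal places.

|j120| = 120
|j120 + 3.6| = √(120² + 3.6²) = 120.1
|j120 + 120| = √(120² + 120²) = 169.7
|T(j120)| = 10.3 × 120 / (120.1 × 169.7) = 0.060666
20 log₁₀(0.060666) = -24.341 dB

-24.34 dB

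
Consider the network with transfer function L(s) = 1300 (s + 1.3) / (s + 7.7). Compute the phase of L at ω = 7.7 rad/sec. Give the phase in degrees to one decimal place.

35.4°

∠(j7.7 + 1.3) = arctan(7.7/1.3) = 80.42°
∠(j7.7 + 7.7) = arctan(7.7/7.7) = 45.00°
∠L(j7.7) = 80.42° − 45.00° = 35.42°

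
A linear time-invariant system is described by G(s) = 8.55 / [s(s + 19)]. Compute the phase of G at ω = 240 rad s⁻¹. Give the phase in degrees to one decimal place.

-175.5°

∠(j240 + 19) = arctan(240/19) = 85.47°
∠(j240) = 90.00°
∠G(j240) = − (85.47° + 90.00°) = -175.47°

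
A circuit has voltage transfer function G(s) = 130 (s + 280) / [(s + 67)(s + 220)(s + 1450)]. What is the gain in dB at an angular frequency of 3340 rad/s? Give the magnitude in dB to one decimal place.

-99.4 dB

|j3340 + 280| = √(3340² + 280²) = 3352
|j3340 + 67| = √(3340² + 67²) = 3341
|j3340 + 220| = √(3340² + 220²) = 3347
|j3340 + 1450| = √(3340² + 1450²) = 3641
|G(j3340)| = 130 × 3352 / (3341 × 3347 × 3641) = 1.0702e-05
20 log₁₀(1.0702e-05) = -99.41 dB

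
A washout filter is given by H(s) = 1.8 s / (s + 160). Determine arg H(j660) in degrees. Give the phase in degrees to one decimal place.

13.6°

∠(j660) = 90.00°
∠(j660 + 160) = arctan(660/160) = 76.37°
∠H(j660) = 90.00° − 76.37° = 13.63°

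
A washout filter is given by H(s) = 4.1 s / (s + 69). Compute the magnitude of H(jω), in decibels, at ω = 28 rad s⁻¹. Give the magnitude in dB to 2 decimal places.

|j28| = 28
|j28 + 69| = √(28² + 69²) = 74.46
|H(j28)| = 4.1 × 28 / 74.46 = 1.5417
20 log₁₀(1.5417) = 3.760 dB

3.76 dB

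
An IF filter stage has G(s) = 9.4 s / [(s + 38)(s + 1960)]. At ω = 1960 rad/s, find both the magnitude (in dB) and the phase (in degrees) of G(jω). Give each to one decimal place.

|j1960| = 1960
|j1960 + 38| = √(1960² + 38²) = 1960
|j1960 + 1960| = √(1960² + 1960²) = 2772
|G(j1960)| = 9.4 × 1960 / (1960 × 2772) = 0.0033906
20 log₁₀(0.0033906) = -49.39 dB
∠(j1960) = 90.00°
∠(j1960 + 38) = arctan(1960/38) = 88.89°
∠(j1960 + 1960) = arctan(1960/1960) = 45.00°
∠G(j1960) = 90.00° − (88.89° + 45.00°) = -43.89°

|G| = -49.4 dB, ∠G = -43.9°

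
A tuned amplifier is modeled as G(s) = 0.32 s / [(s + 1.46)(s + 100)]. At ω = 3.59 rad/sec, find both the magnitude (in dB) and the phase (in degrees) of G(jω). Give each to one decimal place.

|G| = -50.6 dB, ∠G = 20.1°

|j3.59| = 3.59
|j3.59 + 1.46| = √(3.59² + 1.46²) = 3.876
|j3.59 + 100| = √(3.59² + 100²) = 100.1
|G(j3.59)| = 0.32 × 3.59 / (3.876 × 100.1) = 0.0029623
20 log₁₀(0.0029623) = -50.57 dB
∠(j3.59) = 90.00°
∠(j3.59 + 1.46) = arctan(3.59/1.46) = 67.87°
∠(j3.59 + 100) = arctan(3.59/100) = 2.06°
∠G(j3.59) = 90.00° − (67.87° + 2.06°) = 20.07°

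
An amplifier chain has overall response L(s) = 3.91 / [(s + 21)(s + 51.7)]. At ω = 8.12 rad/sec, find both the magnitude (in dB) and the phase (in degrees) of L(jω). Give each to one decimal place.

|L| = -49.6 dB, ∠L = -30.1°

|j8.12 + 21| = √(8.12² + 21²) = 22.52
|j8.12 + 51.7| = √(8.12² + 51.7²) = 52.33
|L(j8.12)| = 3.91 / (22.52 × 52.33) = 0.0033183
20 log₁₀(0.0033183) = -49.58 dB
∠(j8.12 + 21) = arctan(8.12/21) = 21.14°
∠(j8.12 + 51.7) = arctan(8.12/51.7) = 8.93°
∠L(j8.12) = − (21.14° + 8.93°) = -30.07°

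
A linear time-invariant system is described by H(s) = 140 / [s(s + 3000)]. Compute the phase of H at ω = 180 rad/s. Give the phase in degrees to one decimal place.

-93.4 deg

∠(j180 + 3000) = arctan(180/3000) = 3.43°
∠(j180) = 90.00°
∠H(j180) = − (3.43° + 90.00°) = -93.43°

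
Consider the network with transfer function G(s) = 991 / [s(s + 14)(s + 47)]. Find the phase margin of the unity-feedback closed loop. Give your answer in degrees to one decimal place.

Gain crossover: |G(jω)| = 1 at ω ≈ 1.5 rad/sec.
∠G(j1.5) = −90° − arctan(1.5/14) − arctan(1.5/47) ≈ -97.93°
PM = 180° + (-97.93°) = 82.07°

82.1 deg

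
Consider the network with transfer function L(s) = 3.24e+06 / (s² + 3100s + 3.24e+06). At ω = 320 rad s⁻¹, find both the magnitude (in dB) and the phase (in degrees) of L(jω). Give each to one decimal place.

|L| = -0.1 dB, ∠L = -17.5°

|(j320)² + 3100(j320) + 3.24e+06| = |3.1376e+06 + j9.92e+05| = 3.291e+06
|L(j320)| = 3.24e+06 / 3.291e+06 = 0.9846
20 log₁₀(0.9846) = -0.13 dB
∠[(j320)² + 3100(j320) + 3.24e+06] = ∠[3.1376e+06 + j9.92e+05] = 17.55°
∠L(j320) = −17.55° = -17.55°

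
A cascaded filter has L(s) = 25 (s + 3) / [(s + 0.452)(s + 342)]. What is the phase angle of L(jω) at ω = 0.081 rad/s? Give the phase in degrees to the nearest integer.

-9 deg

∠(j0.081 + 3) = arctan(0.081/3) = 1.55°
∠(j0.081 + 0.452) = arctan(0.081/0.452) = 10.16°
∠(j0.081 + 342) = arctan(0.081/342) = 0.01°
∠L(j0.081) = 1.55° − (10.16° + 0.01°) = -8.63°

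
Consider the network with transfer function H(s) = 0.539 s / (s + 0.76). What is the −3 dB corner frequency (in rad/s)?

For a single-pole high-pass, the −3 dB point is at the pole: ω = 0.76 rad/s.

0.76 rad/s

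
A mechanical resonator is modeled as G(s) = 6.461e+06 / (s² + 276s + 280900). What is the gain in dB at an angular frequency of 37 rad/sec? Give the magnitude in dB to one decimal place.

27.3 dB

|(j37)² + 276(j37) + 280900| = |2.7953e+05 + j10212| = 2.797e+05
|G(j37)| = 6.461e+06 / 2.797e+05 = 23.098
20 log₁₀(23.098) = 27.27 dB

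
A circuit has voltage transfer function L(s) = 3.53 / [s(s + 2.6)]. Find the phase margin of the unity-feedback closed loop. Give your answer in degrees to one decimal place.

Gain crossover: |L(jω)| = 1 at ω ≈ 1.23 rad s⁻¹.
∠L(j1.23) = −90° − arctan(1.23/2.6) ≈ -115.28°
PM = 180° + (-115.28°) = 64.72°

64.7 deg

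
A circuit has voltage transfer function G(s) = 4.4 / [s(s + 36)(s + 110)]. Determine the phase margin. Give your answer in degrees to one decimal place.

90.0°

Gain crossover: |G(jω)| = 1 at ω ≈ 0.00111 rad/s.
∠G(j0.00111) = −90° − arctan(0.00111/36) − arctan(0.00111/110) ≈ -90.00°
PM = 180° + (-90.00°) = 90.00°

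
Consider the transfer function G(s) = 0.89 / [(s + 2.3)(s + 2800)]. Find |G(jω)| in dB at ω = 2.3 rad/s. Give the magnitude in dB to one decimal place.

-80.2 dB

|j2.3 + 2.3| = √(2.3² + 2.3²) = 3.253
|j2.3 + 2800| = √(2.3² + 2800²) = 2800
|G(j2.3)| = 0.89 / (3.253 × 2800) = 9.7721e-05
20 log₁₀(9.7721e-05) = -80.20 dB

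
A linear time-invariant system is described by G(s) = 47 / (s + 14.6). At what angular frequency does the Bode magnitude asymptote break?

14.6 rad/s

The single real pole at s = −14.6 gives a corner at ω = 14.6 rad/s.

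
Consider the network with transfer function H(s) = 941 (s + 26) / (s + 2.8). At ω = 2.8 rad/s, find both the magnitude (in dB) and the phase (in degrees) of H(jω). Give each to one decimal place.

|j2.8 + 26| = √(2.8² + 26²) = 26.15
|j2.8 + 2.8| = √(2.8² + 2.8²) = 3.96
|H(j2.8)| = 941 × 26.15 / 3.96 = 6214.3
20 log₁₀(6214.3) = 75.87 dB
∠(j2.8 + 26) = arctan(2.8/26) = 6.15°
∠(j2.8 + 2.8) = arctan(2.8/2.8) = 45.00°
∠H(j2.8) = 6.15° − 45.00° = -38.85°

|H| = 75.9 dB, ∠H = -38.9°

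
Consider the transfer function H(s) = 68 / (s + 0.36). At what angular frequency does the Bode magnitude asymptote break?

0.36 rad/sec

The single real pole at s = −0.36 gives a corner at ω = 0.36 rad/sec.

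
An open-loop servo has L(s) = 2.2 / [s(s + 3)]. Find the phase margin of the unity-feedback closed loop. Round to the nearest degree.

77°

Gain crossover: |L(jω)| = 1 at ω ≈ 0.713 rad s⁻¹.
∠L(j0.713) = −90° − arctan(0.713/3) ≈ -103.38°
PM = 180° + (-103.38°) = 76.62°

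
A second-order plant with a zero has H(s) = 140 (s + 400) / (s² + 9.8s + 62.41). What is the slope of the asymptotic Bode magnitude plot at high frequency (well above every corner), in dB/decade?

-20 dB/decade

With 1 zero and 2 poles, the high-frequency asymptotic slope is 20 × (1 − 2) = -20 dB/decade.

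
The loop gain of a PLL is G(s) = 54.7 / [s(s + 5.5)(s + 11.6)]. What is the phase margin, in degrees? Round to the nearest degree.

77°

Gain crossover: |G(jω)| = 1 at ω ≈ 0.845 rad/s.
∠G(j0.845) = −90° − arctan(0.845/5.5) − arctan(0.845/11.6) ≈ -102.90°
PM = 180° + (-102.90°) = 77.10°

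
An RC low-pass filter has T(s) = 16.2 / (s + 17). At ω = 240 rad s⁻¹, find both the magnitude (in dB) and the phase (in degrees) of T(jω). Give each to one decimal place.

|T| = -23.4 dB, ∠T = -85.9°

|j240 + 17| = √(240² + 17²) = 240.6
|T(j240)| = 16.2 / 240.6 = 0.067331
20 log₁₀(0.067331) = -23.44 dB
∠(j240 + 17) = arctan(240/17) = 85.95°
∠T(j240) = −85.95° = -85.95°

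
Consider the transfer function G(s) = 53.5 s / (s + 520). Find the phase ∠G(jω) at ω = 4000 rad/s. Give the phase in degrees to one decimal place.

7.4°

∠(j4000) = 90.00°
∠(j4000 + 520) = arctan(4000/520) = 82.59°
∠G(j4000) = 90.00° − 82.59° = 7.41°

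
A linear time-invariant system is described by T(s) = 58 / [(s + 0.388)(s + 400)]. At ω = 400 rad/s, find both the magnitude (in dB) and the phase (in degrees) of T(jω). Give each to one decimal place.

|j400 + 0.388| = √(400² + 0.388²) = 400
|j400 + 400| = √(400² + 400²) = 565.7
|T(j400)| = 58 / (400 × 565.7) = 0.00025633
20 log₁₀(0.00025633) = -71.82 dB
∠(j400 + 0.388) = arctan(400/0.388) = 89.94°
∠(j400 + 400) = arctan(400/400) = 45.00°
∠T(j400) = − (89.94° + 45.00°) = -134.94°

|T| = -71.8 dB, ∠T = -134.9°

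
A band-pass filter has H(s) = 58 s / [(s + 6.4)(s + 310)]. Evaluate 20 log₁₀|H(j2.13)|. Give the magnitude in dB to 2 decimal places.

|j2.13| = 2.13
|j2.13 + 6.4| = √(2.13² + 6.4²) = 6.745
|j2.13 + 310| = √(2.13² + 310²) = 310
|H(j2.13)| = 58 × 2.13 / (6.745 × 310) = 0.059081
20 log₁₀(0.059081) = -24.571 dB

-24.57 dB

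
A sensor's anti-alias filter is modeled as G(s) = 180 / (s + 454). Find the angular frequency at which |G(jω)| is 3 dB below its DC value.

454 rad/s

For a single-pole low-pass, the −3 dB point is at the pole: ω = 454 rad/s.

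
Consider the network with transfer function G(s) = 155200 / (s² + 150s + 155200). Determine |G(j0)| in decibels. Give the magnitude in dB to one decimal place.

0.0 dB

G(0) = 155200 / 155200 = 1
20 log₁₀(1) = 0.00 dB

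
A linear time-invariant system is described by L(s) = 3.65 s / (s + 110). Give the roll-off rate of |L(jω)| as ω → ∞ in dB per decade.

0 dB/decade

With 1 zero and 1 pole, the high-frequency asymptotic slope is 20 × (1 − 1) = 0 dB/decade.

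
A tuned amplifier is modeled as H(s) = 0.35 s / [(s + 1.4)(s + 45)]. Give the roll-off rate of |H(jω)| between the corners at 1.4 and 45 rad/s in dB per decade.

In this band the factors already past their corner are: 1 differentiator zero, pole at 1.4; net slope = 0 dB/decade.

0 dB/decade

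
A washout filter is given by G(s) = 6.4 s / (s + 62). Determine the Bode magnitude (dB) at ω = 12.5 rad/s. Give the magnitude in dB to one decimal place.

2.0 dB

|j12.5| = 12.5
|j12.5 + 62| = √(12.5² + 62²) = 63.25
|G(j12.5)| = 6.4 × 12.5 / 63.25 = 1.2649
20 log₁₀(1.2649) = 2.04 dB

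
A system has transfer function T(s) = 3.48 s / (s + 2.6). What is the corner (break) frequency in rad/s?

The single real pole at s = −2.6 gives a corner at ω = 2.6 rad/s.

2.6 rad/s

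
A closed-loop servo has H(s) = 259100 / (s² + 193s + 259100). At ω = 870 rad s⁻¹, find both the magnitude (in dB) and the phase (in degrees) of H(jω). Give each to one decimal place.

|(j870)² + 193(j870) + 259100| = |-4.978e+05 + j1.6791e+05| = 5.254e+05
|H(j870)| = 259100 / 5.254e+05 = 0.49319
20 log₁₀(0.49319) = -6.14 dB
∠[(j870)² + 193(j870) + 259100] = ∠[-4.978e+05 + j1.6791e+05] = 161.36°
∠H(j870) = −161.36° = -161.36°

|H| = -6.1 dB, ∠H = -161.4°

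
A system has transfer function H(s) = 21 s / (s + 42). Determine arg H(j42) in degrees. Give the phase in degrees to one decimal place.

∠(j42) = 90.00°
∠(j42 + 42) = arctan(42/42) = 45.00°
∠H(j42) = 90.00° − 45.00° = 45.00°

45.0°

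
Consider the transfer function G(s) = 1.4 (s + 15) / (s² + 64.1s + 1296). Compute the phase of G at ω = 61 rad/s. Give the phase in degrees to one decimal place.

-45.6°

∠(j61 + 15) = arctan(61/15) = 76.18°
∠[(j61)² + 64.1(j61) + 1296] = ∠[-2425 + j3910.1] = 121.81°
∠G(j61) = 76.18° − 121.81° = -45.62°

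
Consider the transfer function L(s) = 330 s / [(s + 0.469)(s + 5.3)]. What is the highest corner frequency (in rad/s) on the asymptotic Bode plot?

5.3 rad/s

Break frequencies occur at each pole and zero magnitude: 0.469 rad/s, 5.3 rad/s.
The highest is 5.3 rad/s.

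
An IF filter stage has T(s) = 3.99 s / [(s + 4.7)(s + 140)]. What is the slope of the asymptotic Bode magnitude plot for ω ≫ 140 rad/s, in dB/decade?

-20 dB/decade

With 1 zero and 2 poles, the high-frequency asymptotic slope is 20 × (1 − 2) = -20 dB/decade.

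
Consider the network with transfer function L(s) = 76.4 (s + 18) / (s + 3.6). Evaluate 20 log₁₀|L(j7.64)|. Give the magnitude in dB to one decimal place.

|j7.64 + 18| = √(7.64² + 18²) = 19.55
|j7.64 + 3.6| = √(7.64² + 3.6²) = 8.446
|L(j7.64)| = 76.4 × 19.55 / 8.446 = 176.89
20 log₁₀(176.89) = 44.95 dB

45.0 dB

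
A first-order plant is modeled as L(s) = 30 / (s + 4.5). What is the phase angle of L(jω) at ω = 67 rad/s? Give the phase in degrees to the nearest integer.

-86 deg

∠(j67 + 4.5) = arctan(67/4.5) = 86.16°
∠L(j67) = −86.16° = -86.16°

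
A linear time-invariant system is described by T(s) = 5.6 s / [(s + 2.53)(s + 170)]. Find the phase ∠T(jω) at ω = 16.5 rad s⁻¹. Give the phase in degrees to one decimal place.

3.2°

∠(j16.5) = 90.00°
∠(j16.5 + 2.53) = arctan(16.5/2.53) = 81.28°
∠(j16.5 + 170) = arctan(16.5/170) = 5.54°
∠T(j16.5) = 90.00° − (81.28° + 5.54°) = 3.17°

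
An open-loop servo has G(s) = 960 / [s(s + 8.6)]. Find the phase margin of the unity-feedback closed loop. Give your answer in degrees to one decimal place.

Gain crossover: |G(jω)| = 1 at ω ≈ 30.4 rad s⁻¹.
∠G(j30.4) = −90° − arctan(30.4/8.6) ≈ -164.20°
PM = 180° + (-164.20°) = 15.80°

15.8°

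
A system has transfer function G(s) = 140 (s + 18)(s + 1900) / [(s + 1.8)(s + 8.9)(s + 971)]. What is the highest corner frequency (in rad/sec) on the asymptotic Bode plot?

Break frequencies occur at each pole and zero magnitude: 1.8 rad/sec, 8.9 rad/sec, 18 rad/sec, 971 rad/sec, 1900 rad/sec.
The highest is 1900 rad/sec.

1900 rad/sec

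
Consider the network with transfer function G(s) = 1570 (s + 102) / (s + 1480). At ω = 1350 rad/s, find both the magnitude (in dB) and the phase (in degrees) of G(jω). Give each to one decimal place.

|G| = 60.5 dB, ∠G = 43.3°

|j1350 + 102| = √(1350² + 102²) = 1354
|j1350 + 1480| = √(1350² + 1480²) = 2003
|G(j1350)| = 1570 × 1354 / 2003 = 1061.1
20 log₁₀(1061.1) = 60.51 dB
∠(j1350 + 102) = arctan(1350/102) = 85.68°
∠(j1350 + 1480) = arctan(1350/1480) = 42.37°
∠G(j1350) = 85.68° − 42.37° = 43.31°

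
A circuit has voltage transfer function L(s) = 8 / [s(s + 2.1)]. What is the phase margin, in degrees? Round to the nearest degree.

Gain crossover: |L(jω)| = 1 at ω ≈ 2.47 rad/s.
∠L(j2.47) = −90° − arctan(2.47/2.1) ≈ -139.61°
PM = 180° + (-139.61°) = 40.39°

40°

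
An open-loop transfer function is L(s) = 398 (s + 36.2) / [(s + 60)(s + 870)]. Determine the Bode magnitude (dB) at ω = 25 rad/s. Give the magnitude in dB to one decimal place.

|j25 + 36.2| = √(25² + 36.2²) = 43.99
|j25 + 60| = √(25² + 60²) = 65
|j25 + 870| = √(25² + 870²) = 870.4
|L(j25)| = 398 × 43.99 / (65 × 870.4) = 0.3095
20 log₁₀(0.3095) = -10.19 dB

-10.2 dB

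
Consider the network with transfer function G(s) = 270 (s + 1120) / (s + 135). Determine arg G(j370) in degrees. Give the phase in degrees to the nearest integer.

-52°

∠(j370 + 1120) = arctan(370/1120) = 18.28°
∠(j370 + 135) = arctan(370/135) = 69.95°
∠G(j370) = 18.28° − 69.95° = -51.67°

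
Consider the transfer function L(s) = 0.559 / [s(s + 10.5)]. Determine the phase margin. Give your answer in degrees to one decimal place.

Gain crossover: |L(jω)| = 1 at ω ≈ 0.0532 rad/s.
∠L(j0.0532) = −90° − arctan(0.0532/10.5) ≈ -90.29°
PM = 180° + (-90.29°) = 89.71°

89.7°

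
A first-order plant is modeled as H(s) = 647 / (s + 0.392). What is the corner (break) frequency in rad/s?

The single real pole at s = −0.392 gives a corner at ω = 0.392 rad/s.

0.392 rad/s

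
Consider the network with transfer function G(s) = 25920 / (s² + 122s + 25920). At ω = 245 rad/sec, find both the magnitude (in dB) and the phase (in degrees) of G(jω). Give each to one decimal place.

|G| = -4.9 dB, ∠G = -138.8°

|(j245)² + 122(j245) + 25920| = |-34105 + j29890| = 4.535e+04
|G(j245)| = 25920 / 4.535e+04 = 0.57156
20 log₁₀(0.57156) = -4.86 dB
∠[(j245)² + 122(j245) + 25920] = ∠[-34105 + j29890] = 138.77°
∠G(j245) = −138.77° = -138.77°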